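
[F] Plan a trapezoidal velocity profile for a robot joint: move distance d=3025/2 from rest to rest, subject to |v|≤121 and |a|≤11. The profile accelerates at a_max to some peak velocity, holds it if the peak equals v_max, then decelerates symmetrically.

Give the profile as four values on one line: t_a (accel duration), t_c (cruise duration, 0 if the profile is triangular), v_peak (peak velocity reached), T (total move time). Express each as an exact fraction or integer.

t_a=11 t_c=3/2 v_peak=121 T=47/2

v_max²/a_max = 121²/11 = 1331
3025/2 ≥ 1331 ⇒ cruise phase
t_a = 121/11 = 11; v_peak = 121
d_cruise = 3025/2 − 1331 = 363/2; t_c = (363/2)/121 = 3/2
T = 2·11 + 3/2 = 47/2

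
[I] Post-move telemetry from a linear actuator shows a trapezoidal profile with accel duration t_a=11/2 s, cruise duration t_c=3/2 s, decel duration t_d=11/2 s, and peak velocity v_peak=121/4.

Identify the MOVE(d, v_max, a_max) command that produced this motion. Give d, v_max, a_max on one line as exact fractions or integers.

a_max = (121/4)/(11/2) = 11/2
d_a = ½·121/4·11/2 = 1331/16; d_c = 121/4·3/2 = 363/8
d = 2·1331/16 + 363/8 = 847/4
t_c = 3/2 > 0 → v_max = v_peak = 121/4

d=847/4 v_max=121/4 a_max=11/2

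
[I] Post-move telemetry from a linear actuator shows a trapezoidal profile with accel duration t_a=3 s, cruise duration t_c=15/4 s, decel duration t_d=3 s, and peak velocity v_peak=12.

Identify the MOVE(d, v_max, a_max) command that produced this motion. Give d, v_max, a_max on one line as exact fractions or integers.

d=81 v_max=12 a_max=4

a_max = 12/3 = 4
d_a = ½·12·3 = 18; d_c = 12·15/4 = 45
d = 2·18 + 45 = 81
t_c = 15/4 > 0 → v_max = v_peak = 12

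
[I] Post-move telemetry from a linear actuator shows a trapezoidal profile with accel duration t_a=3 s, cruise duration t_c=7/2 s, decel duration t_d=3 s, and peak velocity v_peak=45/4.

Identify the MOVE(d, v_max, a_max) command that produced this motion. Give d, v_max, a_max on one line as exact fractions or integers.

a_max = (45/4)/3 = 15/4
d_a = ½·45/4·3 = 135/8; d_c = 45/4·7/2 = 315/8
d = 2·135/8 + 315/8 = 585/8
t_c = 7/2 > 0 → v_max = v_peak = 45/4

d=585/8 v_max=45/4 a_max=15/4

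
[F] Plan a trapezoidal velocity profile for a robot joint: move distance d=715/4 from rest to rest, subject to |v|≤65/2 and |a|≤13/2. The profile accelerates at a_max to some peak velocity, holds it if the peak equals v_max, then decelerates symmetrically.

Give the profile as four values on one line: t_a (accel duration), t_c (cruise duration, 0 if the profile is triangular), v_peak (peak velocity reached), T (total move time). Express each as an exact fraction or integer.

vₘ²/aₘ = (65/2)²/(13/2) = 325/2
715/4 ≥ 325/2 ⇒ cruise phase
t_a = (65/2)/(13/2) = 5; v_peak = 65/2
d_cruise = 715/4 − 325/2 = 65/4; t_c = (65/4)/(65/2) = 1/2
T = 2·5 + 1/2 = 21/2

t_a=5 t_c=1/2 v_peak=65/2 T=21/2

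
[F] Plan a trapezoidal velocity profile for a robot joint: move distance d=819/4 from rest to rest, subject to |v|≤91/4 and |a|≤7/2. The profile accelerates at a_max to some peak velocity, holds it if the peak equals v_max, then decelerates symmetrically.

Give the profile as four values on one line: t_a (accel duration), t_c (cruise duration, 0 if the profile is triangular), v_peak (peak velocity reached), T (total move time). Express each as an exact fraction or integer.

vₘ²/aₘ = (91/4)²/(7/2) = 1183/8
819/4 ≥ 1183/8 → trapezoidal
t_a = (91/4)/(7/2) = 13/2; v_peak = 91/4
d_cruise = 819/4 − 1183/8 = 455/8; t_c = (455/8)/(91/4) = 5/2
T = 2·13/2 + 5/2 = 31/2

t_a=13/2 t_c=5/2 v_peak=91/4 T=31/2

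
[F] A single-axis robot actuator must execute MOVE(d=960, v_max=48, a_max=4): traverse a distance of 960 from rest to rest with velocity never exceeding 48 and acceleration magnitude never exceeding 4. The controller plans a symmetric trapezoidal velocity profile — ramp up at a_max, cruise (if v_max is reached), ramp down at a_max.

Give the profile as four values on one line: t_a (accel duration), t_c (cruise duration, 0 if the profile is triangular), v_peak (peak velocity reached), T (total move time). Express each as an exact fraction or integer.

t_a=12 t_c=8 v_peak=48 T=32

(v_max)²/a_max = 48²/4 = 576
960 ≥ 576 ⇒ cruise phase
t_a = 48/4 = 12; v_peak = 48
d_cruise = 960 − 576 = 384; t_c = 384/48 = 8
T = 2·12 + 8 = 32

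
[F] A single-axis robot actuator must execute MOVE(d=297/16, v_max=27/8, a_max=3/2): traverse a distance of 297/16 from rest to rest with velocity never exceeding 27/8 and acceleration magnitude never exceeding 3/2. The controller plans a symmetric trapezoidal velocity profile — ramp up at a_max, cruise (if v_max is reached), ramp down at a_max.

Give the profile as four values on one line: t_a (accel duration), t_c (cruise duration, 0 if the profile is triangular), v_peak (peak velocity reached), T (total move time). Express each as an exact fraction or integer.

t_a=9/4 t_c=13/4 v_peak=27/8 T=31/4

v_max²/a_max = (27/8)²/(3/2) = 243/32
297/16 ≥ 243/32 so v_max reached
t_a = (27/8)/(3/2) = 9/4; v_peak = 27/8
d_cruise = 297/16 − 243/32 = 351/32; t_c = (351/32)/(27/8) = 13/4
T = 2·9/4 + 13/4 = 31/4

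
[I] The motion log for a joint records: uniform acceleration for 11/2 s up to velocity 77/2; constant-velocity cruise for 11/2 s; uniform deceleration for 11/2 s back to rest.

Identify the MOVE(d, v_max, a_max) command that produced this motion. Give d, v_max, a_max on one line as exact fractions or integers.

a_max = (77/2)/(11/2) = 7
d_a = ½·77/2·11/2 = 847/8; d_c = 77/2·11/2 = 847/4
d = 2·847/8 + 847/4 = 847/2
t_c = 11/2 > 0 ⇒ limit active, v_max = 77/2

d=847/2 v_max=77/2 a_max=7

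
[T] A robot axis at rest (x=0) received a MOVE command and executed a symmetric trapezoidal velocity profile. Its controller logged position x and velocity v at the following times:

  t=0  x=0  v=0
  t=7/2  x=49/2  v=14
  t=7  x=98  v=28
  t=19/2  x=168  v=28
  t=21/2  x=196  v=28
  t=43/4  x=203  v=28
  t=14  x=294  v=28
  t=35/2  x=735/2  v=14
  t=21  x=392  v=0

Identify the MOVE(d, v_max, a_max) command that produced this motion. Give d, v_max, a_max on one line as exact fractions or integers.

final state: t=21, x=392, v=0 → d = 392
a_max = (14−0)/(7/2−0) = 4
max v = 28 over t∈[7,14] → v_max = 28
check: 28·(7+7) = 392 ✓

d=392 v_max=28 a_max=4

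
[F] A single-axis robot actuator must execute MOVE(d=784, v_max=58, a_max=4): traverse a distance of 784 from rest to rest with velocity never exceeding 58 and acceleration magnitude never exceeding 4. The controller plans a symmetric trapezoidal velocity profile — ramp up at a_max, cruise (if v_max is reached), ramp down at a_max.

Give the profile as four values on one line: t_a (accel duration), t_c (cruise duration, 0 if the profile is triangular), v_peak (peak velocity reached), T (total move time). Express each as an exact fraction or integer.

t_a=14 t_c=0 v_peak=56 T=28

(v_max)²/a_max = 58²/4 = 841
784 < 841 → triangular
v_peak = √(784·4) = √3136 = 56
t_a = 56/4 = 14; t_c = 0
T = 2·14 = 28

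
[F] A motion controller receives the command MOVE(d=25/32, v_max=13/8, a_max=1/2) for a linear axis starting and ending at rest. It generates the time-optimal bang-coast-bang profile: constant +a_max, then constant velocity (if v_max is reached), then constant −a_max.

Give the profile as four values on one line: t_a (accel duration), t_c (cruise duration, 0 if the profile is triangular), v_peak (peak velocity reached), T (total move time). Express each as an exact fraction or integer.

v_max²/a_max = (13/8)²/(1/2) = 169/32
25/32 < 169/32 → triangular
v_peak = √(25/32·1/2) = √(25/64) = 5/8
t_a = (5/8)/(1/2) = 5/4; t_c = 0
T = 2·5/4 = 5/2

t_a=5/4 t_c=0 v_peak=5/8 T=5/2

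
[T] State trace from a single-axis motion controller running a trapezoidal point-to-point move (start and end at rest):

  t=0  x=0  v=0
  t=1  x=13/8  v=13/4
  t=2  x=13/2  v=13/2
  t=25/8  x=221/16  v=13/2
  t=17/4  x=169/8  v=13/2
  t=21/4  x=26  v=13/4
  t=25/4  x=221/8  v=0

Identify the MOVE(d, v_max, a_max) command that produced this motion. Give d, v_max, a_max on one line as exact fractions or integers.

final state: t=25/4, x=221/8, v=0 → d = 221/8
a_max = (13/4−0)/(1−0) = 13/4
max v = 13/2 over t∈[2,17/4] → v_max = 13/2
check: 13/2·(2+9/4) = 221/8 ✓

d=221/8 v_max=13/2 a_max=13/4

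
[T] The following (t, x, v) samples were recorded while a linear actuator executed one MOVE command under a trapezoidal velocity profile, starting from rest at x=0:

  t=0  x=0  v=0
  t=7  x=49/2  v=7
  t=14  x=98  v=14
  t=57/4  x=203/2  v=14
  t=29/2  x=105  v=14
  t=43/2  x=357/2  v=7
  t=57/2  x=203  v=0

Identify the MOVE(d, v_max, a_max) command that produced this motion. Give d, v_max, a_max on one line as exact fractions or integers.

final state: t=57/2, x=203, v=0 → d = 203
a_max = (7−0)/(7−0) = 1
max v = 14 over t∈[14,29/2] → v_max = 14
check: 14·(14+1/2) = 203 ✓

d=203 v_max=14 a_max=1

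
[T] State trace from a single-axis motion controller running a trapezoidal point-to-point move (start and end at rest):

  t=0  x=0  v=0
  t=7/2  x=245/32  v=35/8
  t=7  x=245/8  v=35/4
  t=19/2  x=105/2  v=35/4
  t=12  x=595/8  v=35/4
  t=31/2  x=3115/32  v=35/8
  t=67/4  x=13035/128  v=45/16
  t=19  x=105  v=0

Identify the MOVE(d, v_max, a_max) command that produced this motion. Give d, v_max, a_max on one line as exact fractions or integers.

final state: t=19, x=105, v=0 → d = 105
a_max = (35/8−0)/(7/2−0) = 5/4
max v = 35/4 over t∈[7,12] → v_max = 35/4
check: 35/4·(7+5) = 105 ✓

d=105 v_max=35/4 a_max=5/4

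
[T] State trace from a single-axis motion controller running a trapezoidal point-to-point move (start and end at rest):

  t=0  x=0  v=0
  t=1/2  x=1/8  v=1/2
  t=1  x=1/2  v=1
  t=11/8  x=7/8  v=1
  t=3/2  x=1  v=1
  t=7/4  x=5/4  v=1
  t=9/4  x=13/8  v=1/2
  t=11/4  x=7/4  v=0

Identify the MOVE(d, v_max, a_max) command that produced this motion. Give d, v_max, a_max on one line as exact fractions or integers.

d=7/4 v_max=1 a_max=1

final state: t=11/4, x=7/4, v=0 → d = 7/4
a_max = (1/2−0)/(1/2−0) = 1
max v = 1 over t∈[1,7/4] → v_max = 1
check: 1·(1+3/4) = 7/4 ✓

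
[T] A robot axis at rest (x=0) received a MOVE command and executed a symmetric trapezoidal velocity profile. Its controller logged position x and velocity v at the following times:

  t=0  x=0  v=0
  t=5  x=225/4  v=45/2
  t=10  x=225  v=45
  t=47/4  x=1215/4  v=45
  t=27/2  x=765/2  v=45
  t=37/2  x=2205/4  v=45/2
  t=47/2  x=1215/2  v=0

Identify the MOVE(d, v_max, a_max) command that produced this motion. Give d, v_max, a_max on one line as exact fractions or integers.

d=1215/2 v_max=45 a_max=9/2

final state: t=47/2, x=1215/2, v=0 → d = 1215/2
a_max = (45/2−0)/(5−0) = 9/2
max v = 45 over t∈[10,27/2] → v_max = 45
check: 45·(10+7/2) = 1215/2 ✓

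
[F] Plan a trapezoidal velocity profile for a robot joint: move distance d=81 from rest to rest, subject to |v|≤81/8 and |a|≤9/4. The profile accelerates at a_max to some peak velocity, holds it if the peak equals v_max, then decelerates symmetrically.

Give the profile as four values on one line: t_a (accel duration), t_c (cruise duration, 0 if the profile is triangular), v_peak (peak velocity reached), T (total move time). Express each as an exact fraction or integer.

t_a=9/2 t_c=7/2 v_peak=81/8 T=25/2

(v_max)²/a_max = (81/8)²/(9/4) = 729/16
81 ≥ 729/16 ⇒ cruise phase
t_a = (81/8)/(9/4) = 9/2; v_peak = 81/8
d_cruise = 81 − 729/16 = 567/16; t_c = (567/16)/(81/8) = 7/2
T = 2·9/2 + 7/2 = 25/2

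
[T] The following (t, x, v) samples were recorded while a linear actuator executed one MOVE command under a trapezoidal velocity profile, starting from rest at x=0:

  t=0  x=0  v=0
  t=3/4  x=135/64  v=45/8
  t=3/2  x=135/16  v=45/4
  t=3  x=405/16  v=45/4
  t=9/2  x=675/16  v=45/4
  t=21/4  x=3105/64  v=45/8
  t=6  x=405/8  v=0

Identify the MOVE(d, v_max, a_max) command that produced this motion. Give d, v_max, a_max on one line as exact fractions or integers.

final state: t=6, x=405/8, v=0 → d = 405/8
a_max = (45/8−0)/(3/4−0) = 15/2
max v = 45/4 over t∈[3/2,9/2] → v_max = 45/4
check: 45/4·(3/2+3) = 405/8 ✓

d=405/8 v_max=45/4 a_max=15/2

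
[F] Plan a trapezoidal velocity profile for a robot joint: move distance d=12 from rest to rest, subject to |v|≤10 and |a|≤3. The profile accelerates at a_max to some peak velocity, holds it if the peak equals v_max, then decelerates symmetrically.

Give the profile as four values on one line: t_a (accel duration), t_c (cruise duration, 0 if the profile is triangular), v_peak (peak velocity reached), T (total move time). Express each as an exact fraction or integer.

t_a=2 t_c=0 v_peak=6 T=4

vₘ²/aₘ = 10²/3 = 100/3
12 < 100/3 so t_c = 0
v_peak = √(12·3) = √36 = 6
t_a = 6/3 = 2; t_c = 0
T = 2·2 = 4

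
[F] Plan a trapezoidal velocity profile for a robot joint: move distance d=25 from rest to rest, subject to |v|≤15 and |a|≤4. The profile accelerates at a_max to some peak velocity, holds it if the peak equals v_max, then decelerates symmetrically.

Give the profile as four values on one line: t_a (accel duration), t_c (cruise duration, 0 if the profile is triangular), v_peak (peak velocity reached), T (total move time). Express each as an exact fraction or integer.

v_max²/a_max = 15²/4 = 225/4
25 < 225/4 → triangular
v_peak = √(25·4) = √100 = 10
t_a = 10/4 = 5/2; t_c = 0
T = 2·5/2 = 5

t_a=5/2 t_c=0 v_peak=10 T=5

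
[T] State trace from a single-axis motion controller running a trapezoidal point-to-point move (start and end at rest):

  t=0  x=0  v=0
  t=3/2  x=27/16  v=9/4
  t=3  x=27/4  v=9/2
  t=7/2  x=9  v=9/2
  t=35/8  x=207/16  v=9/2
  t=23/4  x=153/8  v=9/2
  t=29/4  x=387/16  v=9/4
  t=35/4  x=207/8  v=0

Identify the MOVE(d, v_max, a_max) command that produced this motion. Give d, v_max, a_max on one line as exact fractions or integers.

final state: t=35/4, x=207/8, v=0 → d = 207/8
a_max = (9/4−0)/(3/2−0) = 3/2
max v = 9/2 over t∈[3,23/4] → v_max = 9/2
check: 9/2·(3+11/4) = 207/8 ✓

d=207/8 v_max=9/2 a_max=3/2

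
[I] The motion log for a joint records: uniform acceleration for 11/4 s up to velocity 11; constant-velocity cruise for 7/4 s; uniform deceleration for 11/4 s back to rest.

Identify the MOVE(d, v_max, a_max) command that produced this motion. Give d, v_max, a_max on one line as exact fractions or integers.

d=99/2 v_max=11 a_max=4

a_max = 11/(11/4) = 4
d_a = ½·11·11/4 = 121/8; d_c = 11·7/4 = 77/4
d = 2·121/8 + 77/4 = 99/2
t_c = 7/4 > 0 → v_max = v_peak = 11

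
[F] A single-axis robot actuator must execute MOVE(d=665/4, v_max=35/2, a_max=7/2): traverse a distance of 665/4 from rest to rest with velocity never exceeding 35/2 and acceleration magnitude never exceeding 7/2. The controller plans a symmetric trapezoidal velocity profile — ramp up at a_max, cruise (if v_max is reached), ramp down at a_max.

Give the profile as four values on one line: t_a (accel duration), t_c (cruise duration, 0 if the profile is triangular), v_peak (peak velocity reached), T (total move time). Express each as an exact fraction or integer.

(v_max)²/a_max = (35/2)²/(7/2) = 175/2
665/4 ≥ 175/2 → trapezoidal
t_a = (35/2)/(7/2) = 5; v_peak = 35/2
d_cruise = 665/4 − 175/2 = 315/4; t_c = (315/4)/(35/2) = 9/2
T = 2·5 + 9/2 = 29/2

t_a=5 t_c=9/2 v_peak=35/2 T=29/2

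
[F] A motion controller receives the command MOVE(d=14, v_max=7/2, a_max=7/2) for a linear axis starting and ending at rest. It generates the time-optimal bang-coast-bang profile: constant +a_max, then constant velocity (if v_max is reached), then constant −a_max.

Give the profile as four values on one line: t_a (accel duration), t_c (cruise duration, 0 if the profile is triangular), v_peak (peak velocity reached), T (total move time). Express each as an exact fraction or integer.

t_a=1 t_c=3 v_peak=7/2 T=5

vₘ²/aₘ = (7/2)²/(7/2) = 7/2
14 ≥ 7/2 ⇒ cruise phase
t_a = (7/2)/(7/2) = 1; v_peak = 7/2
d_cruise = 14 − 7/2 = 21/2; t_c = (21/2)/(7/2) = 3
T = 2·1 + 3 = 5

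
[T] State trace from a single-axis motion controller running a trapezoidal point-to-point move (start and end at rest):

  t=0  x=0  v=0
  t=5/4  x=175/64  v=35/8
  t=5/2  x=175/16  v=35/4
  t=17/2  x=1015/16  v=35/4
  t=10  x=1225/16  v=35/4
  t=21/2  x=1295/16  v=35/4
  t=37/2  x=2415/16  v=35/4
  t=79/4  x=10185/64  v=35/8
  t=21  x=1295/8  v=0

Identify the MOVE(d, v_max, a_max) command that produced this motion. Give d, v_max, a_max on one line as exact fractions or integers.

final state: t=21, x=1295/8, v=0 → d = 1295/8
a_max = (35/8−0)/(5/4−0) = 7/2
max v = 35/4 over t∈[5/2,37/2] → v_max = 35/4
check: 35/4·(5/2+16) = 1295/8 ✓

d=1295/8 v_max=35/4 a_max=7/2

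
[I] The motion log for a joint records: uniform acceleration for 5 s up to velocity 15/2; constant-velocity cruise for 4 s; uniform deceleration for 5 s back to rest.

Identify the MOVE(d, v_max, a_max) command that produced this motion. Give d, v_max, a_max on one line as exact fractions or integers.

d=135/2 v_max=15/2 a_max=3/2

a_max = (15/2)/5 = 3/2
d_a = ½·15/2·5 = 75/4; d_c = 15/2·4 = 30
d = 2·75/4 + 30 = 135/2
t_c = 4 > 0 ⇒ limit active, v_max = 15/2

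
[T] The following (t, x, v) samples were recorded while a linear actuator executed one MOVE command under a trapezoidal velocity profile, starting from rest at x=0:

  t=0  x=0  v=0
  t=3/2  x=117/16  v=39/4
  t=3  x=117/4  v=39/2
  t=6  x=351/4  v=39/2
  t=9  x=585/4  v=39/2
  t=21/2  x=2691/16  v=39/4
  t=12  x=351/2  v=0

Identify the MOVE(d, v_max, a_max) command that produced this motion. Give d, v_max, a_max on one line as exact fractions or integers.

d=351/2 v_max=39/2 a_max=13/2

final state: t=12, x=351/2, v=0 → d = 351/2
a_max = (39/4−0)/(3/2−0) = 13/2
max v = 39/2 over t∈[3,9] → v_max = 39/2
check: 39/2·(3+6) = 351/2 ✓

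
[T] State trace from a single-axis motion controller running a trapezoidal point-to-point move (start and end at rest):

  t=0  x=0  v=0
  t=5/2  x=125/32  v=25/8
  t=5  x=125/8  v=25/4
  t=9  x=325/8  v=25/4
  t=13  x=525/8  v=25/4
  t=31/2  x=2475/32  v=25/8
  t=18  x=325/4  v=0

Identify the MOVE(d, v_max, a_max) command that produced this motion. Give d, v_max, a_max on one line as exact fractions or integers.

d=325/4 v_max=25/4 a_max=5/4

final state: t=18, x=325/4, v=0 → d = 325/4
a_max = (25/8−0)/(5/2−0) = 5/4
max v = 25/4 over t∈[5,13] → v_max = 25/4
check: 25/4·(5+8) = 325/4 ✓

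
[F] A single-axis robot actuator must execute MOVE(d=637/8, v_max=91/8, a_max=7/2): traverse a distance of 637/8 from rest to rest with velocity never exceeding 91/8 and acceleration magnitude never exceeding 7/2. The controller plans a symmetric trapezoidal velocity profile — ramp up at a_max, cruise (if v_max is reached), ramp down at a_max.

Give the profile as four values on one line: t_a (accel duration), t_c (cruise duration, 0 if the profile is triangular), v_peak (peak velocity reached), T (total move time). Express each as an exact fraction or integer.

t_a=13/4 t_c=15/4 v_peak=91/8 T=41/4

(v_max)²/a_max = (91/8)²/(7/2) = 1183/32
637/8 ≥ 1183/32 ⇒ cruise phase
t_a = (91/8)/(7/2) = 13/4; v_peak = 91/8
d_cruise = 637/8 − 1183/32 = 1365/32; t_c = (1365/32)/(91/8) = 15/4
T = 2·13/4 + 15/4 = 41/4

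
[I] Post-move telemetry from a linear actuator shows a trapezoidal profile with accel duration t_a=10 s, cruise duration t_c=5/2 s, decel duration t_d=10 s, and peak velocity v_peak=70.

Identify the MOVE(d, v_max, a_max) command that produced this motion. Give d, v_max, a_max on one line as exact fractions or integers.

d=875 v_max=70 a_max=7

a_max = 70/10 = 7
d_a = ½·70·10 = 350; d_c = 70·5/2 = 175
d = 2·350 + 175 = 875
t_c = 5/2 > 0 so v_max = 70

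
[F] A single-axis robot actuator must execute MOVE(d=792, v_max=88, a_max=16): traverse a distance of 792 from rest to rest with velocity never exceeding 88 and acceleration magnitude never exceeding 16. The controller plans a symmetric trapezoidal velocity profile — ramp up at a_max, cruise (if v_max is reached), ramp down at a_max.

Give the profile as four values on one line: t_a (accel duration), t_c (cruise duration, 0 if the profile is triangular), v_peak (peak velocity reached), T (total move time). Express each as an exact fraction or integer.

t_a=11/2 t_c=7/2 v_peak=88 T=29/2

v_max²/a_max = 88²/16 = 484
792 ≥ 484 so v_max reached
t_a = 88/16 = 11/2; v_peak = 88
d_cruise = 792 − 484 = 308; t_c = 308/88 = 7/2
T = 2·11/2 + 7/2 = 29/2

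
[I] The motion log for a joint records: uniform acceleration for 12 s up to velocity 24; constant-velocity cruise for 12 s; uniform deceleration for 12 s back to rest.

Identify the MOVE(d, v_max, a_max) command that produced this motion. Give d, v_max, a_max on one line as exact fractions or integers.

d=576 v_max=24 a_max=2

a_max = 24/12 = 2
d_a = ½·24·12 = 144; d_c = 24·12 = 288
d = 2·144 + 288 = 576
t_c = 12 > 0 → v_max = v_peak = 24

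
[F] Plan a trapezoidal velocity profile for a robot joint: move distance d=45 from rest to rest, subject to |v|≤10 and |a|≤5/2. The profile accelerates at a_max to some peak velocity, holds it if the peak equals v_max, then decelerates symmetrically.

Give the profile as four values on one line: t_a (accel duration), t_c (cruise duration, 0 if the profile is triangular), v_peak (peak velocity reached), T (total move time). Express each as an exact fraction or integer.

(v_max)²/a_max = 10²/(5/2) = 40
45 ≥ 40 → trapezoidal
t_a = 10/(5/2) = 4; v_peak = 10
d_cruise = 45 − 40 = 5; t_c = 5/10 = 1/2
T = 2·4 + 1/2 = 17/2

t_a=4 t_c=1/2 v_peak=10 T=17/2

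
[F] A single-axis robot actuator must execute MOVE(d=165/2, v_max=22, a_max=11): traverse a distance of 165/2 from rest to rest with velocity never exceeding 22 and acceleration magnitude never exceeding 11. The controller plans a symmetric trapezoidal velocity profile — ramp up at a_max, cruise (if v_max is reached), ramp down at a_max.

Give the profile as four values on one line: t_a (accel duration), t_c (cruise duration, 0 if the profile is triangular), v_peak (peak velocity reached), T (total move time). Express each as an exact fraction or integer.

(v_max)²/a_max = 22²/11 = 44
165/2 ≥ 44 → trapezoidal
t_a = 22/11 = 2; v_peak = 22
d_cruise = 165/2 − 44 = 77/2; t_c = (77/2)/22 = 7/4
T = 2·2 + 7/4 = 23/4

t_a=2 t_c=7/4 v_peak=22 T=23/4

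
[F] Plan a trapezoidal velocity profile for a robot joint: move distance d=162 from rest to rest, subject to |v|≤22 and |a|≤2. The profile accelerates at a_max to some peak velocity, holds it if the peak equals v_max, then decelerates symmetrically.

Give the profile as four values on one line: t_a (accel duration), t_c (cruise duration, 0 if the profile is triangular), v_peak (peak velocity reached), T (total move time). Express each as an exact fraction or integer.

vₘ²/aₘ = 22²/2 = 242
162 < 242 ⇒ no cruise
v_peak = √(162·2) = √324 = 18
t_a = 18/2 = 9; t_c = 0
T = 2·9 = 18

t_a=9 t_c=0 v_peak=18 T=18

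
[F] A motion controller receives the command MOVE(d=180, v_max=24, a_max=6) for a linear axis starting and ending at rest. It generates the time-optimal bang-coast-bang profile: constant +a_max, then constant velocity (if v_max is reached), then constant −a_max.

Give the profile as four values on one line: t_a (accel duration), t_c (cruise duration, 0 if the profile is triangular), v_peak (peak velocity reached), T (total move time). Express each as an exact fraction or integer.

t_a=4 t_c=7/2 v_peak=24 T=23/2

(v_max)²/a_max = 24²/6 = 96
180 ≥ 96 → trapezoidal
t_a = 24/6 = 4; v_peak = 24
d_cruise = 180 − 96 = 84; t_c = 84/24 = 7/2
T = 2·4 + 7/2 = 23/2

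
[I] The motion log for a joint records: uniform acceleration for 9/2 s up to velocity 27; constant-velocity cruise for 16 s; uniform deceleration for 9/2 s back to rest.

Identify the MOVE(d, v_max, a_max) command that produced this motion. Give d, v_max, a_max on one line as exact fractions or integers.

d=1107/2 v_max=27 a_max=6

a_max = 27/(9/2) = 6
d_a = ½·27·9/2 = 243/4; d_c = 27·16 = 432
d = 2·243/4 + 432 = 1107/2
t_c = 16 > 0 → v_max = v_peak = 27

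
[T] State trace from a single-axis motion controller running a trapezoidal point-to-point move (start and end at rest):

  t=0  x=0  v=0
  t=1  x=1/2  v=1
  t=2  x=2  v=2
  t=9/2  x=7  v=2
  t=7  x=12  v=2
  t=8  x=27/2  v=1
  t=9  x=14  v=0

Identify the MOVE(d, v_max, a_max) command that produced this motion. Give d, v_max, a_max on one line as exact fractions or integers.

final state: t=9, x=14, v=0 → d = 14
a_max = (1−0)/(1−0) = 1
max v = 2 over t∈[2,7] → v_max = 2
check: 2·(2+5) = 14 ✓

d=14 v_max=2 a_max=1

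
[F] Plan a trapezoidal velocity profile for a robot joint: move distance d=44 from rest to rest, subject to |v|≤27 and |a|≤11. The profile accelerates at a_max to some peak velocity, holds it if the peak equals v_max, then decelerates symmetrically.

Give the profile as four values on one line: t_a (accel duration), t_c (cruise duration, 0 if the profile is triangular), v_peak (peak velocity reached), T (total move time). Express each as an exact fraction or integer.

vₘ²/aₘ = 27²/11 = 729/11
44 < 729/11 → triangular
v_peak = √(44·11) = √484 = 22
t_a = 22/11 = 2; t_c = 0
T = 2·2 = 4

t_a=2 t_c=0 v_peak=22 T=4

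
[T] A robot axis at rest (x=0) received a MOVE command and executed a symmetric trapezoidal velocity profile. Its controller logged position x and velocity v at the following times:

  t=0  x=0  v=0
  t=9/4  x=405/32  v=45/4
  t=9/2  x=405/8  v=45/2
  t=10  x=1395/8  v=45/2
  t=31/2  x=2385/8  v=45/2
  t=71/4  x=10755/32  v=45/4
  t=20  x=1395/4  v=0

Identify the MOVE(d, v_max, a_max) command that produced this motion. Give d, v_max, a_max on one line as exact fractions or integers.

final state: t=20, x=1395/4, v=0 → d = 1395/4
a_max = (45/4−0)/(9/4−0) = 5
max v = 45/2 over t∈[9/2,31/2] → v_max = 45/2
check: 45/2·(9/2+11) = 1395/4 ✓

d=1395/4 v_max=45/2 a_max=5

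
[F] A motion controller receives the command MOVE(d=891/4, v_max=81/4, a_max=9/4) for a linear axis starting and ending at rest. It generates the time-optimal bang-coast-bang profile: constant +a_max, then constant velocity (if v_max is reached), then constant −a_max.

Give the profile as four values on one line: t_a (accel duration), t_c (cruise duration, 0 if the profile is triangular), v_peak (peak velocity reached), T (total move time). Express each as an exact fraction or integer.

(v_max)²/a_max = (81/4)²/(9/4) = 729/4
891/4 ≥ 729/4 → trapezoidal
t_a = (81/4)/(9/4) = 9; v_peak = 81/4
d_cruise = 891/4 − 729/4 = 81/2; t_c = (81/2)/(81/4) = 2
T = 2·9 + 2 = 20

t_a=9 t_c=2 v_peak=81/4 T=20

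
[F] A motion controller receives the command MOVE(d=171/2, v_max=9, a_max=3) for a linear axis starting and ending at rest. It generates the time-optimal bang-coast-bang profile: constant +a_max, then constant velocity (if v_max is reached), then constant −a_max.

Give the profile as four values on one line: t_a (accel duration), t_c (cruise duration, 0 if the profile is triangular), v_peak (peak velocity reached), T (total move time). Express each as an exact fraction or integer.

vₘ²/aₘ = 9²/3 = 27
171/2 ≥ 27 → trapezoidal
t_a = 9/3 = 3; v_peak = 9
d_cruise = 171/2 − 27 = 117/2; t_c = (117/2)/9 = 13/2
T = 2·3 + 13/2 = 25/2

t_a=3 t_c=13/2 v_peak=9 T=25/2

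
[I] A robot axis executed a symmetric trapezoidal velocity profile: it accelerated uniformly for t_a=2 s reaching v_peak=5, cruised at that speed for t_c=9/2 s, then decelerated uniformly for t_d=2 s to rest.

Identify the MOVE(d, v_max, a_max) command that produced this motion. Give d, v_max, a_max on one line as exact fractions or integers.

d=65/2 v_max=5 a_max=5/2

a_max = 5/2
d_a = ½·5·2 = 5; d_c = 5·9/2 = 45/2
d = 2·5 + 45/2 = 65/2
t_c = 9/2 > 0 → v_max = v_peak = 5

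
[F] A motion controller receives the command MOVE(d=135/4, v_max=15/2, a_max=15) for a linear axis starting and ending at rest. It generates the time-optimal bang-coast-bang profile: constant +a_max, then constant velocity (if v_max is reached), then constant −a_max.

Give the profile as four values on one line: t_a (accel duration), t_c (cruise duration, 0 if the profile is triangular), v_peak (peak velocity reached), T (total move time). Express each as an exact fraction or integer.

t_a=1/2 t_c=4 v_peak=15/2 T=5

vₘ²/aₘ = (15/2)²/15 = 15/4
135/4 ≥ 15/4 → trapezoidal
t_a = (15/2)/15 = 1/2; v_peak = 15/2
d_cruise = 135/4 − 15/4 = 30; t_c = 30/(15/2) = 4
T = 2·1/2 + 4 = 5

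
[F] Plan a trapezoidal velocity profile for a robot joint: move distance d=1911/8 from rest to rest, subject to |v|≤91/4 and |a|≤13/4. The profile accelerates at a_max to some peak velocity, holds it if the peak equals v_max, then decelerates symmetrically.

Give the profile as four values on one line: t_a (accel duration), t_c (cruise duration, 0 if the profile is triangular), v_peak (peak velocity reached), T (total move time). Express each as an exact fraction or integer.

t_a=7 t_c=7/2 v_peak=91/4 T=35/2

(v_max)²/a_max = (91/4)²/(13/4) = 637/4
1911/8 ≥ 637/4 so v_max reached
t_a = (91/4)/(13/4) = 7; v_peak = 91/4
d_cruise = 1911/8 − 637/4 = 637/8; t_c = (637/8)/(91/4) = 7/2
T = 2·7 + 7/2 = 35/2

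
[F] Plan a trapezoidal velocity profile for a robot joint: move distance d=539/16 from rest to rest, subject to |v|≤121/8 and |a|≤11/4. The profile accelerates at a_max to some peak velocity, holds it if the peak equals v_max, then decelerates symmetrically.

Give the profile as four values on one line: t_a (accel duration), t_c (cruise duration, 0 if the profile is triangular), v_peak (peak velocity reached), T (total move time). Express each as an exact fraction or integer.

t_a=7/2 t_c=0 v_peak=77/8 T=7

(v_max)²/a_max = (121/8)²/(11/4) = 1331/16
539/16 < 1331/16 ⇒ no cruise
v_peak = √(539/16·11/4) = √(5929/64) = 77/8
t_a = (77/8)/(11/4) = 7/2; t_c = 0
T = 2·7/2 = 7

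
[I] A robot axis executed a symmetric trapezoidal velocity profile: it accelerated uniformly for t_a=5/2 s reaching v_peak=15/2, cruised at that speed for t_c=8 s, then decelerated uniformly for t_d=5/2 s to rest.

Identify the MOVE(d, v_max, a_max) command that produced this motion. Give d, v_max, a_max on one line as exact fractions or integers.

d=315/4 v_max=15/2 a_max=3

a_max = (15/2)/(5/2) = 3
d_a = ½·15/2·5/2 = 75/8; d_c = 15/2·8 = 60
d = 2·75/8 + 60 = 315/4
t_c = 8 > 0 ⇒ limit active, v_max = 15/2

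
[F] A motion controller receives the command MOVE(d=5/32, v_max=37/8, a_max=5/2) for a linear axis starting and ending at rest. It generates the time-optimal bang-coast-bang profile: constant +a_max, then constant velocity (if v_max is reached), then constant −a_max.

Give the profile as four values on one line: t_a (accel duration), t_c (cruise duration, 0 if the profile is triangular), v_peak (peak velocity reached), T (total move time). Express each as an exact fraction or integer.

v_max²/a_max = (37/8)²/(5/2) = 1369/160
5/32 < 1369/160 → triangular
v_peak = √(5/32·5/2) = √(25/64) = 5/8
t_a = (5/8)/(5/2) = 1/4; t_c = 0
T = 2·1/4 = 1/2

t_a=1/4 t_c=0 v_peak=5/8 T=1/2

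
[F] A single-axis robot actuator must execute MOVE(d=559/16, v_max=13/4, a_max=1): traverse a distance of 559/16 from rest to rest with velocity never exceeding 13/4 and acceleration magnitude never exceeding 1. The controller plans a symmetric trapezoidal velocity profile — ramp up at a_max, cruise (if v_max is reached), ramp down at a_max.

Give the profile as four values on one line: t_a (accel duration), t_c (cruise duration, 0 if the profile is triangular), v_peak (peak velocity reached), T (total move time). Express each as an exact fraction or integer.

vₘ²/aₘ = (13/4)²/1 = 169/16
559/16 ≥ 169/16 ⇒ cruise phase
t_a = (13/4)/1 = 13/4; v_peak = 13/4
d_cruise = 559/16 − 169/16 = 195/8; t_c = (195/8)/(13/4) = 15/2
T = 2·13/4 + 15/2 = 14

t_a=13/4 t_c=15/2 v_peak=13/4 T=14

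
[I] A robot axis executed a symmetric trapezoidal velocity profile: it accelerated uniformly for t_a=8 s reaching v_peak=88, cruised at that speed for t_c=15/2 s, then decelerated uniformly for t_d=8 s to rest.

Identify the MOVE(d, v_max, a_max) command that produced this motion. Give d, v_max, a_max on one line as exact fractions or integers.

d=1364 v_max=88 a_max=11

a_max = 88/8 = 11
d_a = ½·88·8 = 352; d_c = 88·15/2 = 660
d = 2·352 + 660 = 1364
t_c = 15/2 > 0 ⇒ limit active, v_max = 88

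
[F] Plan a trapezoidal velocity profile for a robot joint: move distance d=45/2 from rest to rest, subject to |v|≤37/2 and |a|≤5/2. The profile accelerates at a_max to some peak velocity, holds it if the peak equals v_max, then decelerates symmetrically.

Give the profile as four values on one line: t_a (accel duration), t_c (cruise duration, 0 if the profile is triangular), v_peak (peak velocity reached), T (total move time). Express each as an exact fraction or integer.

v_max²/a_max = (37/2)²/(5/2) = 1369/10
45/2 < 1369/10 → triangular
v_peak = √(45/2·5/2) = √(225/4) = 15/2
t_a = (15/2)/(5/2) = 3; t_c = 0
T = 2·3 = 6

t_a=3 t_c=0 v_peak=15/2 T=6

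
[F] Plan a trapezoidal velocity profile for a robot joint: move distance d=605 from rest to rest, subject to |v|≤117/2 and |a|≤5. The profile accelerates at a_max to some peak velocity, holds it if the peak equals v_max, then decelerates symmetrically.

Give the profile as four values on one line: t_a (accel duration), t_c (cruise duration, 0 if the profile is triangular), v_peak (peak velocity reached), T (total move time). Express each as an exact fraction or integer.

t_a=11 t_c=0 v_peak=55 T=22

(v_max)²/a_max = (117/2)²/5 = 13689/20
605 < 13689/20 → triangular
v_peak = √(605·5) = √3025 = 55
t_a = 55/5 = 11; t_c = 0
T = 2·11 = 22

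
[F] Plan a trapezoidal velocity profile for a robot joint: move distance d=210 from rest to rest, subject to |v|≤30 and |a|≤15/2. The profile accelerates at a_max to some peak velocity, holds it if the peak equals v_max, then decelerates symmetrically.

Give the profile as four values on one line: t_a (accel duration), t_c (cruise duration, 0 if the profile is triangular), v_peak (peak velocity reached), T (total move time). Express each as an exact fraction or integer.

t_a=4 t_c=3 v_peak=30 T=11

v_max²/a_max = 30²/(15/2) = 120
210 ≥ 120 ⇒ cruise phase
t_a = 30/(15/2) = 4; v_peak = 30
d_cruise = 210 − 120 = 90; t_c = 90/30 = 3
T = 2·4 + 3 = 11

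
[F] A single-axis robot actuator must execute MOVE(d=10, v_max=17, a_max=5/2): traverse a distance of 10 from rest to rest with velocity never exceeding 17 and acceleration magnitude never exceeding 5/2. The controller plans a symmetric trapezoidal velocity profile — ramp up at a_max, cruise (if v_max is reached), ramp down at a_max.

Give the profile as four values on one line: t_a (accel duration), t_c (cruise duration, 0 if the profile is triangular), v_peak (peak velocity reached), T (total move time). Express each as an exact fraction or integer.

t_a=2 t_c=0 v_peak=5 T=4

v_max²/a_max = 17²/(5/2) = 578/5
10 < 578/5 ⇒ no cruise
v_peak = √(10·5/2) = √25 = 5
t_a = 5/(5/2) = 2; t_c = 0
T = 2·2 = 4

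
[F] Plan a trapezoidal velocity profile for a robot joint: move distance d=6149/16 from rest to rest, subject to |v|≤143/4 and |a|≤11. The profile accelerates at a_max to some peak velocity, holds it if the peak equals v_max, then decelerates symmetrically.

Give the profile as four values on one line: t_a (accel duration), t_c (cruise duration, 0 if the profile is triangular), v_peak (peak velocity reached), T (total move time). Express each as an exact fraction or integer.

vₘ²/aₘ = (143/4)²/11 = 1859/16
6149/16 ≥ 1859/16 ⇒ cruise phase
t_a = (143/4)/11 = 13/4; v_peak = 143/4
d_cruise = 6149/16 − 1859/16 = 2145/8; t_c = (2145/8)/(143/4) = 15/2
T = 2·13/4 + 15/2 = 14

t_a=13/4 t_c=15/2 v_peak=143/4 T=14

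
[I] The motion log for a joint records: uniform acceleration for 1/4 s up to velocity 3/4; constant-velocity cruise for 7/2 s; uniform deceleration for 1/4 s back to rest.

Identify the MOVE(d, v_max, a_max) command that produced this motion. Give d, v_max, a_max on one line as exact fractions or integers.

d=45/16 v_max=3/4 a_max=3

a_max = (3/4)/(1/4) = 3
d_a = ½·3/4·1/4 = 3/32; d_c = 3/4·7/2 = 21/8
d = 2·3/32 + 21/8 = 45/16
t_c = 7/2 > 0 so v_max = 3/4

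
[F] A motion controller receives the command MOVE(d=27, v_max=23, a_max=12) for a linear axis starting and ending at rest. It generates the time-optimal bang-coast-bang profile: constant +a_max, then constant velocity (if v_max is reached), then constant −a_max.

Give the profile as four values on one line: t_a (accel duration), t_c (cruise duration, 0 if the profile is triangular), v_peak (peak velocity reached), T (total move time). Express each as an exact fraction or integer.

(v_max)²/a_max = 23²/12 = 529/12
27 < 529/12 so t_c = 0
v_peak = √(27·12) = √324 = 18
t_a = 18/12 = 3/2; t_c = 0
T = 2·3/2 = 3

t_a=3/2 t_c=0 v_peak=18 T=3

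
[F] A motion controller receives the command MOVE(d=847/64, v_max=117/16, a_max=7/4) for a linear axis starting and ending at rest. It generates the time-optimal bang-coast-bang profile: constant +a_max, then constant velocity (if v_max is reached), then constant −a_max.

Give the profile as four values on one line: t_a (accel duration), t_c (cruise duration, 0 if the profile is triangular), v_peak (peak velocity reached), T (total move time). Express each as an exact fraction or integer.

v_max²/a_max = (117/16)²/(7/4) = 13689/448
847/64 < 13689/448 so t_c = 0
v_peak = √(847/64·7/4) = √(5929/256) = 77/16
t_a = (77/16)/(7/4) = 11/4; t_c = 0
T = 2·11/4 = 11/2

t_a=11/4 t_c=0 v_peak=77/16 T=11/2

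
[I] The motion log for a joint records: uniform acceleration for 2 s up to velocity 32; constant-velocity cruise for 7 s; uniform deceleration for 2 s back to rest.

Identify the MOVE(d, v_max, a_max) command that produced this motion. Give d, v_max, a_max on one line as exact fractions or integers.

a_max = 32/2 = 16
d_a = ½·32·2 = 32; d_c = 32·7 = 224
d = 2·32 + 224 = 288
t_c = 7 > 0 → v_max = v_peak = 32

d=288 v_max=32 a_max=16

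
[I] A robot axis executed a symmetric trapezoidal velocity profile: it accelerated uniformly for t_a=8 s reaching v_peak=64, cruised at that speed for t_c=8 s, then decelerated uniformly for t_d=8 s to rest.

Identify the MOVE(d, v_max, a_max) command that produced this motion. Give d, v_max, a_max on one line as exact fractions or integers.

a_max = 64/8 = 8
d_a = ½·64·8 = 256; d_c = 64·8 = 512
d = 2·256 + 512 = 1024
t_c = 8 > 0 → v_max = v_peak = 64

d=1024 v_max=64 a_max=8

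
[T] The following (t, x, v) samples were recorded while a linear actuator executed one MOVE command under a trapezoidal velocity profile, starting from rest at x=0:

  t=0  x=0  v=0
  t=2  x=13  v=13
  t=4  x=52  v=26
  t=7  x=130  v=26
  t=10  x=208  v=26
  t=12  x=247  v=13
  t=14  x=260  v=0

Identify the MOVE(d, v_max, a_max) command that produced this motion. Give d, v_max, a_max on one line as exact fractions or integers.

d=260 v_max=26 a_max=13/2

final state: t=14, x=260, v=0 → d = 260
a_max = (13−0)/(2−0) = 13/2
max v = 26 over t∈[4,10] → v_max = 26
check: 26·(4+6) = 260 ✓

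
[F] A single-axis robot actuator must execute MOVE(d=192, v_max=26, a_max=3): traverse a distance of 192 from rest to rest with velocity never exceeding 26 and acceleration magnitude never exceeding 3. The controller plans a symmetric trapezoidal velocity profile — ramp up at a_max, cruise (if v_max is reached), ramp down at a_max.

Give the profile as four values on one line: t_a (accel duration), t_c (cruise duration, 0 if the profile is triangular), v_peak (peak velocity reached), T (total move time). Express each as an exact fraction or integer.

t_a=8 t_c=0 v_peak=24 T=16

v_max²/a_max = 26²/3 = 676/3
192 < 676/3 → triangular
v_peak = √(192·3) = √576 = 24
t_a = 24/3 = 8; t_c = 0
T = 2·8 = 16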